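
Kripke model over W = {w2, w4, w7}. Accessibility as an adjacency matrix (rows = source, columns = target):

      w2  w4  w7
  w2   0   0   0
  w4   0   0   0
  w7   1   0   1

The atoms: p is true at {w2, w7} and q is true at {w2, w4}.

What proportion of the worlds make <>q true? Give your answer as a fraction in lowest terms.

1/3

w2: no successors, so <>q fails. ✗
w4: no successors, so <>q fails. ✗
w7: successors {w2, w7}; q there: w2:T, w7:F. ✓
That's 1 of 3 worlds, so 1/3.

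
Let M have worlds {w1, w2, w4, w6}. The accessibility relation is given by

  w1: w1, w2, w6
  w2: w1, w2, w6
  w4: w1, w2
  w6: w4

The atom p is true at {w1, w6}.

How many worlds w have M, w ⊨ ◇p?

w1: successors {w1, w2, w6}; p there: w1:T, w2:F, w6:T. ✓
w2: successors {w1, w2, w6}; p there: w1:T, w2:F, w6:T. ✓
w4: successors {w1, w2}; p there: w1:T, w2:F. ✓
w6: successors {w4}; p there: w4:F. ✗
Satisfying worlds: {w1, w2, w4}.

3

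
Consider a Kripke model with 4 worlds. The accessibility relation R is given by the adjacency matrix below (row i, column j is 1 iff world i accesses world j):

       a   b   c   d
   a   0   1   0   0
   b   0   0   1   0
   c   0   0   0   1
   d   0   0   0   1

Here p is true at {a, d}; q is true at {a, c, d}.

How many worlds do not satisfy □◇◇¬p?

a: successors {b}; ◇◇¬p there: b:F. ✗
b: successors {c}; ◇◇¬p there: c:F. ✗
c: successors {d}; ◇◇¬p there: d:F. ✗
d: successors {d}; ◇◇¬p there: d:F. ✗
Satisfying worlds: ∅.
So □◇◇¬p fails at the other 4 worlds.

4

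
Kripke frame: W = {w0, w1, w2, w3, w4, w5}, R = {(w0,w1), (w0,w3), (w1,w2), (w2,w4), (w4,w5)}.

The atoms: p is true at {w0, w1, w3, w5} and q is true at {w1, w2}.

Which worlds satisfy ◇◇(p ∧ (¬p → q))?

w0: successors {w1, w3}; ◇(p ∧ (¬p → q)) there: w1:F, w3:F. ✗
w1: successors {w2}; ◇(p ∧ (¬p → q)) there: w2:F. ✗
w2: successors {w4}; ◇(p ∧ (¬p → q)) there: w4:T. ✓
w3: no successors, so ◇◇(p ∧ (¬p → q)) fails. ✗
w4: successors {w5}; ◇(p ∧ (¬p → q)) there: w5:F. ✗
w5: no successors, so ◇◇(p ∧ (¬p → q)) fails. ✗

{w2}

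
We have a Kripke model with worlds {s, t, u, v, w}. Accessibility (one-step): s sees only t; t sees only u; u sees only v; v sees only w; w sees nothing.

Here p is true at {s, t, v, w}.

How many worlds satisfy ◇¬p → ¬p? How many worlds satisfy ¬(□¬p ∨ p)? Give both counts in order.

For ◇¬p → ¬p:
s: ◇¬p is F, ¬p is F. ✓
t: ◇¬p is T, ¬p is F. ✗
u: ◇¬p is F, ¬p is T. ✓
v: ◇¬p is F, ¬p is F. ✓
w: ◇¬p is F, ¬p is F. ✓
— 4 worlds.
For ¬(□¬p ∨ p):
s: □¬p ∨ p is T. ✗
t: □¬p ∨ p is T. ✗
u: □¬p ∨ p is F. ✓
v: □¬p ∨ p is T. ✗
w: □¬p ∨ p is T. ✗
— 1 world.

4 and 1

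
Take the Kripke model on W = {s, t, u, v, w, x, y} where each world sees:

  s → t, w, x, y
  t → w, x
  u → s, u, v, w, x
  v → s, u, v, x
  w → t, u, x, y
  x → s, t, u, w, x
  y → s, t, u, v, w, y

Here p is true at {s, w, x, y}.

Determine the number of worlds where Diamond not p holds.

s: successors {t, w, x, y}; not p there: t:T, w:F, x:F, y:F. ✓
t: successors {w, x}; not p there: w:F, x:F. ✗
u: successors {s, u, v, w, x}; not p there: s:F, u:T, v:T, w:F, x:F. ✓
v: successors {s, u, v, x}; not p there: s:F, u:T, v:T, x:F. ✓
w: successors {t, u, x, y}; not p there: t:T, u:T, x:F, y:F. ✓
x: successors {s, t, u, w, x}; not p there: s:F, t:T, u:T, w:F, x:F. ✓
y: successors {s, t, u, v, w, y}; not p there: s:F, t:T, u:T, v:T, w:F, y:F. ✓
Satisfying worlds: {s, u, v, w, x, y}.

6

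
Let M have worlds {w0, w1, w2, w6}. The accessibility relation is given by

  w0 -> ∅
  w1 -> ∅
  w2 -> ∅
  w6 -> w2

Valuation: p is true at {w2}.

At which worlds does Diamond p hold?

w0: no successors, so Diamond p fails. ✗
w1: no successors, so Diamond p fails. ✗
w2: no successors, so Diamond p fails. ✗
w6: successors {w2}; p there: w2:T. ✓

{w6}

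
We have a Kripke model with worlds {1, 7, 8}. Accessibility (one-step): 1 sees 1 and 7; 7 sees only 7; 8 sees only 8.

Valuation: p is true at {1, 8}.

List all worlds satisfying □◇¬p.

1: successors {1, 7}; ◇¬p there: 1:T, 7:T. ✓
7: successors {7}; ◇¬p there: 7:T. ✓
8: successors {8}; ◇¬p there: 8:F. ✗

{1, 7}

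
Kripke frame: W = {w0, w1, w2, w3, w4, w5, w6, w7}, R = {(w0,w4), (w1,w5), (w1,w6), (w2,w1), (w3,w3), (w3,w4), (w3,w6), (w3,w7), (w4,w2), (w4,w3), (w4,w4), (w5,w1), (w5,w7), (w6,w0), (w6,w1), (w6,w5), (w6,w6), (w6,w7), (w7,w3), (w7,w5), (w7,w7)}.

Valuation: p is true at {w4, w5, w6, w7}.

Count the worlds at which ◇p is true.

7

w0: successors {w4}; p there: w4:T. ✓
w1: successors {w5, w6}; p there: w5:T, w6:T. ✓
w2: successors {w1}; p there: w1:F. ✗
w3: successors {w3, w4, w6, w7}; p there: w3:F, w4:T, w6:T, w7:T. ✓
w4: successors {w2, w3, w4}; p there: w2:F, w3:F, w4:T. ✓
w5: successors {w1, w7}; p there: w1:F, w7:T. ✓
w6: successors {w0, w1, w5, w6, w7}; p there: w0:F, w1:F, w5:T, w6:T, w7:T. ✓
w7: successors {w3, w5, w7}; p there: w3:F, w5:T, w7:T. ✓
Satisfying worlds: {w0, w1, w3, w4, w5, w6, w7}.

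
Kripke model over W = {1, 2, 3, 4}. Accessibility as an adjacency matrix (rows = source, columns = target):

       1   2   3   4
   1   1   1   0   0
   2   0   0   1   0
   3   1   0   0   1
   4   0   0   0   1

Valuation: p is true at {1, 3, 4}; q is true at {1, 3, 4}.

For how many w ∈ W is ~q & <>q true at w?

1

1: ~q is F, <>q is T. ✗
2: ~q is T, <>q is T. ✓
3: ~q is F, <>q is T. ✗
4: ~q is F, <>q is T. ✗
Satisfying worlds: {2}.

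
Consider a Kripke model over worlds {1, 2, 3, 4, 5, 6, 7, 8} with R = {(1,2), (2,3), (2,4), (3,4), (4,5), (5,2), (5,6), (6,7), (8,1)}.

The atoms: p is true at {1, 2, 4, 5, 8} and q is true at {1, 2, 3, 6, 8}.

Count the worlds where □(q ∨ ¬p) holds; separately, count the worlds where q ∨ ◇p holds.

For □(q ∨ ¬p):
1: successors {2}; q ∨ ¬p there: 2:T. ✓
2: successors {3, 4}; q ∨ ¬p there: 3:T, 4:F. ✗
3: successors {4}; q ∨ ¬p there: 4:F. ✗
4: successors {5}; q ∨ ¬p there: 5:F. ✗
5: successors {2, 6}; q ∨ ¬p there: 2:T, 6:T. ✓
6: successors {7}; q ∨ ¬p there: 7:T. ✓
7: no successors, so □(q ∨ ¬p) holds vacuously. ✓
8: successors {1}; q ∨ ¬p there: 1:T. ✓
— 5 worlds.
For q ∨ ◇p:
1: q is T, ◇p is T. ✓
2: q is T, ◇p is T. ✓
3: q is T, ◇p is T. ✓
4: q is F, ◇p is T. ✓
5: q is F, ◇p is T. ✓
6: q is T, ◇p is F. ✓
7: q is F, ◇p is F. ✗
8: q is T, ◇p is T. ✓
— 7 worlds.

5 and 7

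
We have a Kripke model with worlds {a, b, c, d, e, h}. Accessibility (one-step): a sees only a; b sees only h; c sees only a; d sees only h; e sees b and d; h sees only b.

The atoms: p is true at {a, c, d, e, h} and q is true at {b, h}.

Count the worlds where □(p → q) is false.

a: successors {a}; p → q there: a:F. ✗
b: successors {h}; p → q there: h:T. ✓
c: successors {a}; p → q there: a:F. ✗
d: successors {h}; p → q there: h:T. ✓
e: successors {b, d}; p → q there: b:T, d:F. ✗
h: successors {b}; p → q there: b:T. ✓
Satisfying worlds: {b, d, h}.
So □(p → q) fails at the other 3 worlds.

3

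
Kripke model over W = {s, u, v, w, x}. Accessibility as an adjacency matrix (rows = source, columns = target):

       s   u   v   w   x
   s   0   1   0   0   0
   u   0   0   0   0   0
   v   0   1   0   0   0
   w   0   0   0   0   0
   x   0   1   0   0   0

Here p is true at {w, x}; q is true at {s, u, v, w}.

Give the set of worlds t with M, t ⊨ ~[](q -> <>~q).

s: [](q -> <>~q) is F. ✓
u: [](q -> <>~q) is T. ✗
v: [](q -> <>~q) is F. ✓
w: [](q -> <>~q) is T. ✗
x: [](q -> <>~q) is F. ✓

{s, v, x}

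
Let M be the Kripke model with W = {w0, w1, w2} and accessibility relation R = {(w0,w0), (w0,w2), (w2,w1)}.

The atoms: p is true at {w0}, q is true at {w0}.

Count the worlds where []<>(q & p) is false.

2

w0: successors {w0, w2}; <>(q & p) there: w0:T, w2:F. ✗
w1: no successors, so []<>(q & p) holds vacuously. ✓
w2: successors {w1}; <>(q & p) there: w1:F. ✗
Satisfying worlds: {w1}.
So []<>(q & p) fails at the other 2 worlds.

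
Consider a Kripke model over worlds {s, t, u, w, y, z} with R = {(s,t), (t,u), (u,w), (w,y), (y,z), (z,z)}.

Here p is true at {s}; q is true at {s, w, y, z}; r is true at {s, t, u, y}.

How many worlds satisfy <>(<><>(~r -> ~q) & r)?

s: successors {t}; <><>(~r -> ~q) & r there: t:F. ✗
t: successors {u}; <><>(~r -> ~q) & r there: u:T. ✓
u: successors {w}; <><>(~r -> ~q) & r there: w:F. ✗
w: successors {y}; <><>(~r -> ~q) & r there: y:F. ✗
y: successors {z}; <><>(~r -> ~q) & r there: z:F. ✗
z: successors {z}; <><>(~r -> ~q) & r there: z:F. ✗
Satisfying worlds: {t}.

1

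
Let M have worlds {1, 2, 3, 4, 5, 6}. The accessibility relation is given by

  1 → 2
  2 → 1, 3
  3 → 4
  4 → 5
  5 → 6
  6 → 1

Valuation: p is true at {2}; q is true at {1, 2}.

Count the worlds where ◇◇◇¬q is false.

2

1: successors {2}; ◇◇¬q there: 2:T. ✓
2: successors {1, 3}; ◇◇¬q there: 1:T, 3:T. ✓
3: successors {4}; ◇◇¬q there: 4:T. ✓
4: successors {5}; ◇◇¬q there: 5:F. ✗
5: successors {6}; ◇◇¬q there: 6:F. ✗
6: successors {1}; ◇◇¬q there: 1:T. ✓
Satisfying worlds: {1, 2, 3, 6}.
So ◇◇◇¬q fails at the other 2 worlds.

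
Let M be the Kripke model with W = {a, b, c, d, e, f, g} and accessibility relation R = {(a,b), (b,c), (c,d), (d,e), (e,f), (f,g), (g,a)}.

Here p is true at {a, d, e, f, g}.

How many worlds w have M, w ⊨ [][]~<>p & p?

a: [][]~<>p is F, p is T. ✗
b: [][]~<>p is F, p is F. ✗
c: [][]~<>p is F, p is F. ✗
d: [][]~<>p is F, p is T. ✗
e: [][]~<>p is F, p is T. ✗
f: [][]~<>p is T, p is T. ✓
g: [][]~<>p is T, p is T. ✓
Satisfying worlds: {f, g}.

2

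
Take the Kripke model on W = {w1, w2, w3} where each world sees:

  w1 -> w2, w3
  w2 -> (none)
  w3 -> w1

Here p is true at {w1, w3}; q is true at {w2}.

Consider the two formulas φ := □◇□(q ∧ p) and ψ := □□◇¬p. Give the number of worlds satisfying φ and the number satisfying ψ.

For □◇□(q ∧ p):
w1: successors {w2, w3}; ◇□(q ∧ p) there: w2:F, w3:F. ✗
w2: no successors, so □◇□(q ∧ p) holds vacuously. ✓
w3: successors {w1}; ◇□(q ∧ p) there: w1:T. ✓
— 2 worlds.
For □□◇¬p:
w1: successors {w2, w3}; □◇¬p there: w2:T, w3:T. ✓
w2: no successors, so □□◇¬p holds vacuously. ✓
w3: successors {w1}; □◇¬p there: w1:F. ✗
— 2 worlds.

2 and 2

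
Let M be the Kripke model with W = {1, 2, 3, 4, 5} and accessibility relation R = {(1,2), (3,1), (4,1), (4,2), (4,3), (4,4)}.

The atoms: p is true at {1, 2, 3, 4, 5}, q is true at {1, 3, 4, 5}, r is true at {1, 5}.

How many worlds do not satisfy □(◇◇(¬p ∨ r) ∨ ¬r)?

2

1: successors {2}; ◇◇(¬p ∨ r) ∨ ¬r there: 2:T. ✓
2: no successors, so □(◇◇(¬p ∨ r) ∨ ¬r) holds vacuously. ✓
3: successors {1}; ◇◇(¬p ∨ r) ∨ ¬r there: 1:F. ✗
4: successors {1, 2, 3, 4}; ◇◇(¬p ∨ r) ∨ ¬r there: 1:F, 2:T, 3:T, 4:T. ✗
5: no successors, so □(◇◇(¬p ∨ r) ∨ ¬r) holds vacuously. ✓
Satisfying worlds: {1, 2, 5}.
So □(◇◇(¬p ∨ r) ∨ ¬r) fails at the other 2 worlds.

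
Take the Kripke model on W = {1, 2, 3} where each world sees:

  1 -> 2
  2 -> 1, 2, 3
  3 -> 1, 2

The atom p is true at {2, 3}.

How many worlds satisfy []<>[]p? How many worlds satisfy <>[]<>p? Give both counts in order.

For []<>[]p:
1: successors {2}; <>[]p there: 2:T. ✓
2: successors {1, 2, 3}; <>[]p there: 1:F, 2:T, 3:T. ✗
3: successors {1, 2}; <>[]p there: 1:F, 2:T. ✗
— 1 world.
For <>[]<>p:
1: successors {2}; []<>p there: 2:T. ✓
2: successors {1, 2, 3}; []<>p there: 1:T, 2:T, 3:T. ✓
3: successors {1, 2}; []<>p there: 1:T, 2:T. ✓
— 3 worlds.

1 and 3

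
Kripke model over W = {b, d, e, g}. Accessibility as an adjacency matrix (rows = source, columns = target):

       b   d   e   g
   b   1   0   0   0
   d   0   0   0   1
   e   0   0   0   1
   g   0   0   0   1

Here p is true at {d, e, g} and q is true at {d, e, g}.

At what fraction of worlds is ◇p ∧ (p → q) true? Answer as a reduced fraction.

3/4

b: ◇p is F, p → q is T. ✗
d: ◇p is T, p → q is T. ✓
e: ◇p is T, p → q is T. ✓
g: ◇p is T, p → q is T. ✓
That's 3 of 4 worlds, so 3/4.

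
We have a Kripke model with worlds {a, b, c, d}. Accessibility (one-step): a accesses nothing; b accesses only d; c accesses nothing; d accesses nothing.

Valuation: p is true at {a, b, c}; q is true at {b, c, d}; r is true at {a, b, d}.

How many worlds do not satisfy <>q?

3

a: no successors, so <>q fails. ✗
b: successors {d}; q there: d:T. ✓
c: no successors, so <>q fails. ✗
d: no successors, so <>q fails. ✗
Satisfying worlds: {b}.
So <>q fails at the other 3 worlds.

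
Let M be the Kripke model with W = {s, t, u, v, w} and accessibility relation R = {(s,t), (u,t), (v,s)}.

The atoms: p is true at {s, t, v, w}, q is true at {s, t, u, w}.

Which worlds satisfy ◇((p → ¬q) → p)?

s: successors {t}; (p → ¬q) → p there: t:T. ✓
t: no successors, so ◇((p → ¬q) → p) fails. ✗
u: successors {t}; (p → ¬q) → p there: t:T. ✓
v: successors {s}; (p → ¬q) → p there: s:T. ✓
w: no successors, so ◇((p → ¬q) → p) fails. ✗

{s, u, v}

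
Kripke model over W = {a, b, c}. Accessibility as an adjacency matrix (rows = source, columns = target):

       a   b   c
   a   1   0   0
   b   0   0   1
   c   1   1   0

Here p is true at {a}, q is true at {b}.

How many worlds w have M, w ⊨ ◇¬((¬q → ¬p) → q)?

1

a: successors {a}; ¬((¬q → ¬p) → q) there: a:F. ✗
b: successors {c}; ¬((¬q → ¬p) → q) there: c:T. ✓
c: successors {a, b}; ¬((¬q → ¬p) → q) there: a:F, b:F. ✗
Satisfying worlds: {b}.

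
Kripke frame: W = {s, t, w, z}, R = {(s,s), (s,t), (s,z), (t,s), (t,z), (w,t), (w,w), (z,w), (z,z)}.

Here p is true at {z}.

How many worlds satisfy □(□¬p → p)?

2

s: successors {s, t, z}; □¬p → p there: s:T, t:T, z:T. ✓
t: successors {s, z}; □¬p → p there: s:T, z:T. ✓
w: successors {t, w}; □¬p → p there: t:T, w:F. ✗
z: successors {w, z}; □¬p → p there: w:F, z:T. ✗
Satisfying worlds: {s, t}.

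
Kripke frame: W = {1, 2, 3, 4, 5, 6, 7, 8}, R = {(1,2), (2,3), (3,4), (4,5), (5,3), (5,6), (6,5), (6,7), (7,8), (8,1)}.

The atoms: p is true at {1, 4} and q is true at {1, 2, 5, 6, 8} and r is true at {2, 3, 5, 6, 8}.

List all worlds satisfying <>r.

1: successors {2}; r there: 2:T. ✓
2: successors {3}; r there: 3:T. ✓
3: successors {4}; r there: 4:F. ✗
4: successors {5}; r there: 5:T. ✓
5: successors {3, 6}; r there: 3:T, 6:T. ✓
6: successors {5, 7}; r there: 5:T, 7:F. ✓
7: successors {8}; r there: 8:T. ✓
8: successors {1}; r there: 1:F. ✗

{1, 2, 4, 5, 6, 7}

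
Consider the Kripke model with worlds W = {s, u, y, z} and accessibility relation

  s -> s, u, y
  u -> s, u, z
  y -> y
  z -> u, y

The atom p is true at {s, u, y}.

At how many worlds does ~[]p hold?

1

s: []p is T. ✗
u: []p is F. ✓
y: []p is T. ✗
z: []p is T. ✗
Satisfying worlds: {u}.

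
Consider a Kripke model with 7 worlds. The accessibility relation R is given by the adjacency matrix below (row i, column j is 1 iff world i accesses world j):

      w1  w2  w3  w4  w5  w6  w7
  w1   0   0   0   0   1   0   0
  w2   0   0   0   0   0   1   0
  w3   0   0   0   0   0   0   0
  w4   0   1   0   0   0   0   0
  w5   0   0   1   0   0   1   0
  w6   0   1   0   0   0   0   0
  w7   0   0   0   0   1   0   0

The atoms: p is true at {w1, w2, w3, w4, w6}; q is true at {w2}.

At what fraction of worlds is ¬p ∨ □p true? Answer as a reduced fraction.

w1: ¬p is F, □p is F. ✗
w2: ¬p is F, □p is T. ✓
w3: ¬p is F, □p is T. ✓
w4: ¬p is F, □p is T. ✓
w5: ¬p is T, □p is T. ✓
w6: ¬p is F, □p is T. ✓
w7: ¬p is T, □p is F. ✓
That's 6 of 7 worlds, so 6/7.

6/7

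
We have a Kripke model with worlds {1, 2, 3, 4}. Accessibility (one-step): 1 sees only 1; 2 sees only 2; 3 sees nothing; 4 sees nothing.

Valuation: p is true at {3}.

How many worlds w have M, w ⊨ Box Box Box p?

1: successors {1}; Box Box p there: 1:F. ✗
2: successors {2}; Box Box p there: 2:F. ✗
3: no successors, so Box Box Box p holds vacuously. ✓
4: no successors, so Box Box Box p holds vacuously. ✓
Satisfying worlds: {3, 4}.

2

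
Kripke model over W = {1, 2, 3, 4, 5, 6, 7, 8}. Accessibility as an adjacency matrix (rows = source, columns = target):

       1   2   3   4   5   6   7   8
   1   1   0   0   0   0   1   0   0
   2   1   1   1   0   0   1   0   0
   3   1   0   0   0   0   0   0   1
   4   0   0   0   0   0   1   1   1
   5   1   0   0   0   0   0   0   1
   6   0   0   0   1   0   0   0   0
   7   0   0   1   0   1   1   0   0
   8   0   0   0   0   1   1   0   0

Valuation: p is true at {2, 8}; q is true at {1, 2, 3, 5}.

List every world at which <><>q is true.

{1, 2, 3, 4, 5, 7, 8}

1: successors {1, 6}; <>q there: 1:T, 6:F. ✓
2: successors {1, 2, 3, 6}; <>q there: 1:T, 2:T, 3:T, 6:F. ✓
3: successors {1, 8}; <>q there: 1:T, 8:T. ✓
4: successors {6, 7, 8}; <>q there: 6:F, 7:T, 8:T. ✓
5: successors {1, 8}; <>q there: 1:T, 8:T. ✓
6: successors {4}; <>q there: 4:F. ✗
7: successors {3, 5, 6}; <>q there: 3:T, 5:T, 6:F. ✓
8: successors {5, 6}; <>q there: 5:T, 6:F. ✓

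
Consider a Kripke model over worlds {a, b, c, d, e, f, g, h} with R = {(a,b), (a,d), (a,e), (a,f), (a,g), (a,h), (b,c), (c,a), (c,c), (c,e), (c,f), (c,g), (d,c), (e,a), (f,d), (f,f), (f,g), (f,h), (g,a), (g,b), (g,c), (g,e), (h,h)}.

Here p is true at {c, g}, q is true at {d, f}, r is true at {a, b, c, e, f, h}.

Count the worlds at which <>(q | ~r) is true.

3

a: successors {b, d, e, f, g, h}; q | ~r there: b:F, d:T, e:F, f:T, g:T, h:F. ✓
b: successors {c}; q | ~r there: c:F. ✗
c: successors {a, c, e, f, g}; q | ~r there: a:F, c:F, e:F, f:T, g:T. ✓
d: successors {c}; q | ~r there: c:F. ✗
e: successors {a}; q | ~r there: a:F. ✗
f: successors {d, f, g, h}; q | ~r there: d:T, f:T, g:T, h:F. ✓
g: successors {a, b, c, e}; q | ~r there: a:F, b:F, c:F, e:F. ✗
h: successors {h}; q | ~r there: h:F. ✗
Satisfying worlds: {a, c, f}.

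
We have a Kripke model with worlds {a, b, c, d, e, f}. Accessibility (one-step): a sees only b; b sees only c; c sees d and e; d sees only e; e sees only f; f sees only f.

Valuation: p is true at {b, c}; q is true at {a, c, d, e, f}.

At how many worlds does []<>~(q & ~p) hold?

1

a: successors {b}; <>~(q & ~p) there: b:T. ✓
b: successors {c}; <>~(q & ~p) there: c:F. ✗
c: successors {d, e}; <>~(q & ~p) there: d:F, e:F. ✗
d: successors {e}; <>~(q & ~p) there: e:F. ✗
e: successors {f}; <>~(q & ~p) there: f:F. ✗
f: successors {f}; <>~(q & ~p) there: f:F. ✗
Satisfying worlds: {a}.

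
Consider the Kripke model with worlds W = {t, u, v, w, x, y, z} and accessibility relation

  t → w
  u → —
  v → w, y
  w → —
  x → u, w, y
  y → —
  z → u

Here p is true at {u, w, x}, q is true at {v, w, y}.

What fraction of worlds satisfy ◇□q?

4/7

t: successors {w}; □q there: w:T. ✓
u: no successors, so ◇□q fails. ✗
v: successors {w, y}; □q there: w:T, y:T. ✓
w: no successors, so ◇□q fails. ✗
x: successors {u, w, y}; □q there: u:T, w:T, y:T. ✓
y: no successors, so ◇□q fails. ✗
z: successors {u}; □q there: u:T. ✓
That's 4 of 7 worlds, so 4/7.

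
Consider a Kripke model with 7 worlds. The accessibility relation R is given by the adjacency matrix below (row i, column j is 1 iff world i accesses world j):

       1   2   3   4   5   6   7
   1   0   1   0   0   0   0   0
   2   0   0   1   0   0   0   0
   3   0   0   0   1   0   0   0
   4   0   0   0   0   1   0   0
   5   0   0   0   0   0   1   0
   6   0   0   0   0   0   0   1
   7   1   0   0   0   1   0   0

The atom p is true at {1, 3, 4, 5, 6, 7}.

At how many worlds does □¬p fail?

1: successors {2}; ¬p there: 2:T. ✓
2: successors {3}; ¬p there: 3:F. ✗
3: successors {4}; ¬p there: 4:F. ✗
4: successors {5}; ¬p there: 5:F. ✗
5: successors {6}; ¬p there: 6:F. ✗
6: successors {7}; ¬p there: 7:F. ✗
7: successors {1, 5}; ¬p there: 1:F, 5:F. ✗
Satisfying worlds: {1}.
So □¬p fails at the other 6 worlds.

6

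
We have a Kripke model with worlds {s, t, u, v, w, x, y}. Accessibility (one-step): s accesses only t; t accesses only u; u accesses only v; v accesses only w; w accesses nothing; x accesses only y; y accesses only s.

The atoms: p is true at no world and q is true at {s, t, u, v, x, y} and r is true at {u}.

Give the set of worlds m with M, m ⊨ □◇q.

{s, t, w, x, y}

s: successors {t}; ◇q there: t:T. ✓
t: successors {u}; ◇q there: u:T. ✓
u: successors {v}; ◇q there: v:F. ✗
v: successors {w}; ◇q there: w:F. ✗
w: no successors, so □◇q holds vacuously. ✓
x: successors {y}; ◇q there: y:T. ✓
y: successors {s}; ◇q there: s:T. ✓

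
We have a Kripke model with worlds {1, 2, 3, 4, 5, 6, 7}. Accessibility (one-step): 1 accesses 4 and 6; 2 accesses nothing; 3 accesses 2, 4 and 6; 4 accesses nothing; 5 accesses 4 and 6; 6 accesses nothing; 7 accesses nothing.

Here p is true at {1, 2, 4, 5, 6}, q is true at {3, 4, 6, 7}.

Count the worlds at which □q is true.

6

1: successors {4, 6}; q there: 4:T, 6:T. ✓
2: no successors, so □q holds vacuously. ✓
3: successors {2, 4, 6}; q there: 2:F, 4:T, 6:T. ✗
4: no successors, so □q holds vacuously. ✓
5: successors {4, 6}; q there: 4:T, 6:T. ✓
6: no successors, so □q holds vacuously. ✓
7: no successors, so □q holds vacuously. ✓
Satisfying worlds: {1, 2, 4, 5, 6, 7}.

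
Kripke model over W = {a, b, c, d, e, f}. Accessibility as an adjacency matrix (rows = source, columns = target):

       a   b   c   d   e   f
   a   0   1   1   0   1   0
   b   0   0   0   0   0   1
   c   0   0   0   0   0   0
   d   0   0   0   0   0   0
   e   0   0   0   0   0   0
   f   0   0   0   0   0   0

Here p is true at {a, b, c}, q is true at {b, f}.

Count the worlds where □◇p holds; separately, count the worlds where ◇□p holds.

For □◇p:
a: successors {b, c, e}; ◇p there: b:F, c:F, e:F. ✗
b: successors {f}; ◇p there: f:F. ✗
c: no successors, so □◇p holds vacuously. ✓
d: no successors, so □◇p holds vacuously. ✓
e: no successors, so □◇p holds vacuously. ✓
f: no successors, so □◇p holds vacuously. ✓
— 4 worlds.
For ◇□p:
a: successors {b, c, e}; □p there: b:F, c:T, e:T. ✓
b: successors {f}; □p there: f:T. ✓
c: no successors, so ◇□p fails. ✗
d: no successors, so ◇□p fails. ✗
e: no successors, so ◇□p fails. ✗
f: no successors, so ◇□p fails. ✗
— 2 worlds.

4 and 2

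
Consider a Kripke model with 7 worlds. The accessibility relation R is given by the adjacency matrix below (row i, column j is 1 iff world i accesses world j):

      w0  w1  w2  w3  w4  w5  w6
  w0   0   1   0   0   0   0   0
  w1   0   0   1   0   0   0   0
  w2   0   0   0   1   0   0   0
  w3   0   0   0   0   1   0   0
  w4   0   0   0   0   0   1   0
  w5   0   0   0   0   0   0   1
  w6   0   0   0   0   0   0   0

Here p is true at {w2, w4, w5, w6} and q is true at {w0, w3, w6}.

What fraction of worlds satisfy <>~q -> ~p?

6/7

w0: <>~q is T, ~p is T. ✓
w1: <>~q is T, ~p is T. ✓
w2: <>~q is F, ~p is F. ✓
w3: <>~q is T, ~p is T. ✓
w4: <>~q is T, ~p is F. ✗
w5: <>~q is F, ~p is F. ✓
w6: <>~q is F, ~p is F. ✓
That's 6 of 7 worlds, so 6/7.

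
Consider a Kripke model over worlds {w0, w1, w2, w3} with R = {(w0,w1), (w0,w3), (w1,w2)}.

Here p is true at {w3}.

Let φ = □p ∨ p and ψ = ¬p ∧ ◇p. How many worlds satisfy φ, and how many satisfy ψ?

For □p ∨ p:
w0: □p is F, p is F. ✗
w1: □p is F, p is F. ✗
w2: □p is T, p is F. ✓
w3: □p is T, p is T. ✓
— 2 worlds.
For ¬p ∧ ◇p:
w0: ¬p is T, ◇p is T. ✓
w1: ¬p is T, ◇p is F. ✗
w2: ¬p is T, ◇p is F. ✗
w3: ¬p is F, ◇p is F. ✗
— 1 world.

2 and 1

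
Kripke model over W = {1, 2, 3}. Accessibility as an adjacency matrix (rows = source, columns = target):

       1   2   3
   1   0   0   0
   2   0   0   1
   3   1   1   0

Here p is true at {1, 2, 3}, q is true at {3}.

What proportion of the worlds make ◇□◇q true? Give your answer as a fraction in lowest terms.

1: no successors, so ◇□◇q fails. ✗
2: successors {3}; □◇q there: 3:F. ✗
3: successors {1, 2}; □◇q there: 1:T, 2:F. ✓
That's 1 of 3 worlds, so 1/3.

1/3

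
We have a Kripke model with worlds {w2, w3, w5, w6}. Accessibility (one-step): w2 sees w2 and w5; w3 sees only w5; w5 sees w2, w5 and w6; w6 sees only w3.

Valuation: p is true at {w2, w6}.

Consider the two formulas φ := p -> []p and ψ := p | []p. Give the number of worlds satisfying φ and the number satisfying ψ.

For p -> []p:
w2: p is T, []p is F. ✗
w3: p is F, []p is F. ✓
w5: p is F, []p is F. ✓
w6: p is T, []p is F. ✗
— 2 worlds.
For p | []p:
w2: p is T, []p is F. ✓
w3: p is F, []p is F. ✗
w5: p is F, []p is F. ✗
w6: p is T, []p is F. ✓
— 2 worlds.

2 and 2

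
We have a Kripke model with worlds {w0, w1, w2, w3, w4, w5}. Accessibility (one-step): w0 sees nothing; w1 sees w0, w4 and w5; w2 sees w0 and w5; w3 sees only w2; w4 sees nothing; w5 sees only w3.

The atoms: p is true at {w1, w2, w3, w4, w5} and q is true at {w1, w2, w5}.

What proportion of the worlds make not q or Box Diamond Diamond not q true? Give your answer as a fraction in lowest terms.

2/3

w0: not q is T, Box Diamond Diamond not q is T. ✓
w1: not q is F, Box Diamond Diamond not q is F. ✗
w2: not q is F, Box Diamond Diamond not q is F. ✗
w3: not q is T, Box Diamond Diamond not q is T. ✓
w4: not q is T, Box Diamond Diamond not q is T. ✓
w5: not q is F, Box Diamond Diamond not q is T. ✓
That's 4 of 6 worlds, so 4/6 = 2/3.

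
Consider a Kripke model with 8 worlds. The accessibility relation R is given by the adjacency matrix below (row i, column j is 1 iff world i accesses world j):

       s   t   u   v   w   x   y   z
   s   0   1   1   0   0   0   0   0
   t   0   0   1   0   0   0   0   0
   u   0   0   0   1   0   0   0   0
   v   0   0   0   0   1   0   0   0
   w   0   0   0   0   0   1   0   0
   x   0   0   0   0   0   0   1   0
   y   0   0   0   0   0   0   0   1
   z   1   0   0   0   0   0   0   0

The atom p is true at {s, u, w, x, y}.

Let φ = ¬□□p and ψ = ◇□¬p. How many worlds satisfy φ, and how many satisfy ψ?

For ¬□□p:
s: □□p is F. ✓
t: □□p is F. ✓
u: □□p is T. ✗
v: □□p is T. ✗
w: □□p is T. ✗
x: □□p is F. ✓
y: □□p is T. ✗
z: □□p is F. ✓
— 4 worlds.
For ◇□¬p:
s: successors {t, u}; □¬p there: t:F, u:T. ✓
t: successors {u}; □¬p there: u:T. ✓
u: successors {v}; □¬p there: v:F. ✗
v: successors {w}; □¬p there: w:F. ✗
w: successors {x}; □¬p there: x:F. ✗
x: successors {y}; □¬p there: y:T. ✓
y: successors {z}; □¬p there: z:F. ✗
z: successors {s}; □¬p there: s:F. ✗
— 3 worlds.

4 and 3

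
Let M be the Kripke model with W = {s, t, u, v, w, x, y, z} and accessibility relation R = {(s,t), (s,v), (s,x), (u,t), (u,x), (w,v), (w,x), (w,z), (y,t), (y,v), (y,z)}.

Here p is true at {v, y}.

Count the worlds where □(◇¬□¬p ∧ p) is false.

4

s: successors {t, v, x}; ◇¬□¬p ∧ p there: t:F, v:F, x:F. ✗
t: no successors, so □(◇¬□¬p ∧ p) holds vacuously. ✓
u: successors {t, x}; ◇¬□¬p ∧ p there: t:F, x:F. ✗
v: no successors, so □(◇¬□¬p ∧ p) holds vacuously. ✓
w: successors {v, x, z}; ◇¬□¬p ∧ p there: v:F, x:F, z:F. ✗
x: no successors, so □(◇¬□¬p ∧ p) holds vacuously. ✓
y: successors {t, v, z}; ◇¬□¬p ∧ p there: t:F, v:F, z:F. ✗
z: no successors, so □(◇¬□¬p ∧ p) holds vacuously. ✓
Satisfying worlds: {t, v, x, z}.
So □(◇¬□¬p ∧ p) fails at the other 4 worlds.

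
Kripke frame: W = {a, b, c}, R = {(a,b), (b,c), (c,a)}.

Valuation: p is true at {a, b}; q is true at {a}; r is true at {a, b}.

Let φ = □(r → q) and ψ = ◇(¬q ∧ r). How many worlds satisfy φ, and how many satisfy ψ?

For □(r → q):
a: successors {b}; r → q there: b:F. ✗
b: successors {c}; r → q there: c:T. ✓
c: successors {a}; r → q there: a:T. ✓
— 2 worlds.
For ◇(¬q ∧ r):
a: successors {b}; ¬q ∧ r there: b:T. ✓
b: successors {c}; ¬q ∧ r there: c:F. ✗
c: successors {a}; ¬q ∧ r there: a:F. ✗
— 1 world.

2 and 1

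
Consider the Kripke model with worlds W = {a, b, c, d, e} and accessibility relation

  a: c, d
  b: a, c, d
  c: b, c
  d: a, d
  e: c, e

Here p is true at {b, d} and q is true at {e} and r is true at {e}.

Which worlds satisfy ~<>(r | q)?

a: <>(r | q) is F. ✓
b: <>(r | q) is F. ✓
c: <>(r | q) is F. ✓
d: <>(r | q) is F. ✓
e: <>(r | q) is T. ✗

{a, b, c, d}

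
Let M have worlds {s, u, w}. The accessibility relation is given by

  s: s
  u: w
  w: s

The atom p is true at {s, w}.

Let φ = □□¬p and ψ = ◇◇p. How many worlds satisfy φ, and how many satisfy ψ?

0 and 3

For □□¬p:
s: successors {s}; □¬p there: s:F. ✗
u: successors {w}; □¬p there: w:F. ✗
w: successors {s}; □¬p there: s:F. ✗
— 0 worlds.
For ◇◇p:
s: successors {s}; ◇p there: s:T. ✓
u: successors {w}; ◇p there: w:T. ✓
w: successors {s}; ◇p there: s:T. ✓
— 3 worlds.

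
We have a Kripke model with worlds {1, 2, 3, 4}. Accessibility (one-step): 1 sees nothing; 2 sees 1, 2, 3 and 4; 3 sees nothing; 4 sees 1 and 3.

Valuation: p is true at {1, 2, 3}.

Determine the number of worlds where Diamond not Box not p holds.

1: no successors, so Diamond not Box not p fails. ✗
2: successors {1, 2, 3, 4}; not Box not p there: 1:F, 2:T, 3:F, 4:T. ✓
3: no successors, so Diamond not Box not p fails. ✗
4: successors {1, 3}; not Box not p there: 1:F, 3:F. ✗
Satisfying worlds: {2}.

1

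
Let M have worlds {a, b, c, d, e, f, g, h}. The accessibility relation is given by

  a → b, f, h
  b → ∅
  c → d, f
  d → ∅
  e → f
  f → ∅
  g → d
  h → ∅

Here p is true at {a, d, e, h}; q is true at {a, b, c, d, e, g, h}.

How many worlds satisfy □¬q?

a: successors {b, f, h}; ¬q there: b:F, f:T, h:F. ✗
b: no successors, so □¬q holds vacuously. ✓
c: successors {d, f}; ¬q there: d:F, f:T. ✗
d: no successors, so □¬q holds vacuously. ✓
e: successors {f}; ¬q there: f:T. ✓
f: no successors, so □¬q holds vacuously. ✓
g: successors {d}; ¬q there: d:F. ✗
h: no successors, so □¬q holds vacuously. ✓
Satisfying worlds: {b, d, e, f, h}.

5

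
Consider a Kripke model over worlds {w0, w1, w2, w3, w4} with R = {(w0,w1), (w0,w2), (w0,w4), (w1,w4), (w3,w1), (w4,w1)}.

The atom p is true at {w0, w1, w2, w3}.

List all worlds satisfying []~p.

w0: successors {w1, w2, w4}; ~p there: w1:F, w2:F, w4:T. ✗
w1: successors {w4}; ~p there: w4:T. ✓
w2: no successors, so []~p holds vacuously. ✓
w3: successors {w1}; ~p there: w1:F. ✗
w4: successors {w1}; ~p there: w1:F. ✗

{w1, w2}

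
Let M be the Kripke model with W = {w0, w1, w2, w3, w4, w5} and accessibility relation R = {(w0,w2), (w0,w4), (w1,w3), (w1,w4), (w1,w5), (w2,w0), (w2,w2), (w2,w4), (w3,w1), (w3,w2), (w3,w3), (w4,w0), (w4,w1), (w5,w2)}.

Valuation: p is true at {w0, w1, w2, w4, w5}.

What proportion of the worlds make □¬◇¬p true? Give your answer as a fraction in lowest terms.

1/2

w0: successors {w2, w4}; ¬◇¬p there: w2:T, w4:T. ✓
w1: successors {w3, w4, w5}; ¬◇¬p there: w3:F, w4:T, w5:T. ✗
w2: successors {w0, w2, w4}; ¬◇¬p there: w0:T, w2:T, w4:T. ✓
w3: successors {w1, w2, w3}; ¬◇¬p there: w1:F, w2:T, w3:F. ✗
w4: successors {w0, w1}; ¬◇¬p there: w0:T, w1:F. ✗
w5: successors {w2}; ¬◇¬p there: w2:T. ✓
That's 3 of 6 worlds, so 3/6 = 1/2.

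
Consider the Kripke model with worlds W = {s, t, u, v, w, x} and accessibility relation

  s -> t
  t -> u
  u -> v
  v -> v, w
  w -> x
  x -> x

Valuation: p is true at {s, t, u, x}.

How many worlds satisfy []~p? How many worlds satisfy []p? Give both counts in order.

For []~p:
s: successors {t}; ~p there: t:F. ✗
t: successors {u}; ~p there: u:F. ✗
u: successors {v}; ~p there: v:T. ✓
v: successors {v, w}; ~p there: v:T, w:T. ✓
w: successors {x}; ~p there: x:F. ✗
x: successors {x}; ~p there: x:F. ✗
— 2 worlds.
For []p:
s: successors {t}; p there: t:T. ✓
t: successors {u}; p there: u:T. ✓
u: successors {v}; p there: v:F. ✗
v: successors {v, w}; p there: v:F, w:F. ✗
w: successors {x}; p there: x:T. ✓
x: successors {x}; p there: x:T. ✓
— 4 worlds.

2 and 4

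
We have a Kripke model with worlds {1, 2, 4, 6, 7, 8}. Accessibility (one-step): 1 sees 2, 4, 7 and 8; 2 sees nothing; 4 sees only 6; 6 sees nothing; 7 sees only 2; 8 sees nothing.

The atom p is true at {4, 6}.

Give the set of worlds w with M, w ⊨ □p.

1: successors {2, 4, 7, 8}; p there: 2:F, 4:T, 7:F, 8:F. ✗
2: no successors, so □p holds vacuously. ✓
4: successors {6}; p there: 6:T. ✓
6: no successors, so □p holds vacuously. ✓
7: successors {2}; p there: 2:F. ✗
8: no successors, so □p holds vacuously. ✓

{2, 4, 6, 8}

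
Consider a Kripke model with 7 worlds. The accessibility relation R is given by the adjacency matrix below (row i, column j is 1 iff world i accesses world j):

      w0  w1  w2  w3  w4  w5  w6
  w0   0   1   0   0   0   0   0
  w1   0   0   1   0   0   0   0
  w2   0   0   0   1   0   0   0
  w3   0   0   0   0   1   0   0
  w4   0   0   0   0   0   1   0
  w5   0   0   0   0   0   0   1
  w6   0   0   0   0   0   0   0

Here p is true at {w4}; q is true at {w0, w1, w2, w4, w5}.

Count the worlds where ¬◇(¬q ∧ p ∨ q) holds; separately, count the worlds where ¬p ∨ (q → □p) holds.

3 and 6

For ¬◇(¬q ∧ p ∨ q):
w0: ◇(¬q ∧ p ∨ q) is T. ✗
w1: ◇(¬q ∧ p ∨ q) is T. ✗
w2: ◇(¬q ∧ p ∨ q) is F. ✓
w3: ◇(¬q ∧ p ∨ q) is T. ✗
w4: ◇(¬q ∧ p ∨ q) is T. ✗
w5: ◇(¬q ∧ p ∨ q) is F. ✓
w6: ◇(¬q ∧ p ∨ q) is F. ✓
— 3 worlds.
For ¬p ∨ (q → □p):
w0: ¬p is T, q → □p is F. ✓
w1: ¬p is T, q → □p is F. ✓
w2: ¬p is T, q → □p is F. ✓
w3: ¬p is T, q → □p is T. ✓
w4: ¬p is F, q → □p is F. ✗
w5: ¬p is T, q → □p is F. ✓
w6: ¬p is T, q → □p is T. ✓
— 6 worlds.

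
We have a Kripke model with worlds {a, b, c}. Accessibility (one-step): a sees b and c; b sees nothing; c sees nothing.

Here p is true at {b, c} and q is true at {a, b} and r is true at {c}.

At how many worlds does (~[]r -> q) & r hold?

1

a: ~[]r -> q is T, r is F. ✗
b: ~[]r -> q is T, r is F. ✗
c: ~[]r -> q is T, r is T. ✓
Satisfying worlds: {c}.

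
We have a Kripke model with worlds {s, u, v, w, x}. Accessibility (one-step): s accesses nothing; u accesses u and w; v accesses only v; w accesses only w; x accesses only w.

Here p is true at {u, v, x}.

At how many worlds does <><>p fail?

s: no successors, so <><>p fails. ✗
u: successors {u, w}; <>p there: u:T, w:F. ✓
v: successors {v}; <>p there: v:T. ✓
w: successors {w}; <>p there: w:F. ✗
x: successors {w}; <>p there: w:F. ✗
Satisfying worlds: {u, v}.
So <><>p fails at the other 3 worlds.

3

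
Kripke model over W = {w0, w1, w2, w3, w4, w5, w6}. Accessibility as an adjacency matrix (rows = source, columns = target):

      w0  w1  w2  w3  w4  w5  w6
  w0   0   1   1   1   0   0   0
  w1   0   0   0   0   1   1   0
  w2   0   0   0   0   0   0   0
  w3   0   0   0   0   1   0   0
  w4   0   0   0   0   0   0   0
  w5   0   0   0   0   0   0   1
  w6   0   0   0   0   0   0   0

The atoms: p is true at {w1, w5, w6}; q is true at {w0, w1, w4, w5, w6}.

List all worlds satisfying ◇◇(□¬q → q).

{w0, w1}

w0: successors {w1, w2, w3}; ◇(□¬q → q) there: w1:T, w2:F, w3:T. ✓
w1: successors {w4, w5}; ◇(□¬q → q) there: w4:F, w5:T. ✓
w2: no successors, so ◇◇(□¬q → q) fails. ✗
w3: successors {w4}; ◇(□¬q → q) there: w4:F. ✗
w4: no successors, so ◇◇(□¬q → q) fails. ✗
w5: successors {w6}; ◇(□¬q → q) there: w6:F. ✗
w6: no successors, so ◇◇(□¬q → q) fails. ✗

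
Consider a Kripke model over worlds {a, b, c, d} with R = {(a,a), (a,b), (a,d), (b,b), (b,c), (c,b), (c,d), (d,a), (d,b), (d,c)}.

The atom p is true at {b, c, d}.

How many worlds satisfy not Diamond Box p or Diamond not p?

2

a: not Diamond Box p is F, Diamond not p is T. ✓
b: not Diamond Box p is F, Diamond not p is F. ✗
c: not Diamond Box p is F, Diamond not p is F. ✗
d: not Diamond Box p is F, Diamond not p is T. ✓
Satisfying worlds: {a, d}.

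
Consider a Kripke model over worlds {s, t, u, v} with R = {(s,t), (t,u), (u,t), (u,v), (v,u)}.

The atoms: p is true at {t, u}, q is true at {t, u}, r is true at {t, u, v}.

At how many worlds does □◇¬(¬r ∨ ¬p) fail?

s: successors {t}; ◇¬(¬r ∨ ¬p) there: t:T. ✓
t: successors {u}; ◇¬(¬r ∨ ¬p) there: u:T. ✓
u: successors {t, v}; ◇¬(¬r ∨ ¬p) there: t:T, v:T. ✓
v: successors {u}; ◇¬(¬r ∨ ¬p) there: u:T. ✓
Satisfying worlds: {s, t, u, v}.
So □◇¬(¬r ∨ ¬p) fails at the other 0 worlds.

0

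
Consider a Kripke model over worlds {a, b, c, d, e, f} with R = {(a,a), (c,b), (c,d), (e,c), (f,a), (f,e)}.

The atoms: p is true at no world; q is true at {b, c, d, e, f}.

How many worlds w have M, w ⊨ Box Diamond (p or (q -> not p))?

5

a: successors {a}; Diamond (p or (q -> not p)) there: a:T. ✓
b: no successors, so Box Diamond (p or (q -> not p)) holds vacuously. ✓
c: successors {b, d}; Diamond (p or (q -> not p)) there: b:F, d:F. ✗
d: no successors, so Box Diamond (p or (q -> not p)) holds vacuously. ✓
e: successors {c}; Diamond (p or (q -> not p)) there: c:T. ✓
f: successors {a, e}; Diamond (p or (q -> not p)) there: a:T, e:T. ✓
Satisfying worlds: {a, b, d, e, f}.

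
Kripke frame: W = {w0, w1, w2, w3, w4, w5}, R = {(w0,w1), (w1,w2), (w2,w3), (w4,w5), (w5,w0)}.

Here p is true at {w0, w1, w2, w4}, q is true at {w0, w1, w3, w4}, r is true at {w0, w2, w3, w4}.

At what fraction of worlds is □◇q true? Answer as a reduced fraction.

w0: successors {w1}; ◇q there: w1:F. ✗
w1: successors {w2}; ◇q there: w2:T. ✓
w2: successors {w3}; ◇q there: w3:F. ✗
w3: no successors, so □◇q holds vacuously. ✓
w4: successors {w5}; ◇q there: w5:T. ✓
w5: successors {w0}; ◇q there: w0:T. ✓
That's 4 of 6 worlds, so 4/6 = 2/3.

2/3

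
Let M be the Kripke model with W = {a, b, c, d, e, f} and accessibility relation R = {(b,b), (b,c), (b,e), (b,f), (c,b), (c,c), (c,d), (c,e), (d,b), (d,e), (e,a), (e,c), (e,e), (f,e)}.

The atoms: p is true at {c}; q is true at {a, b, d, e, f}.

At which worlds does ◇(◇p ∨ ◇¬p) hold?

a: no successors, so ◇(◇p ∨ ◇¬p) fails. ✗
b: successors {b, c, e, f}; ◇p ∨ ◇¬p there: b:T, c:T, e:T, f:T. ✓
c: successors {b, c, d, e}; ◇p ∨ ◇¬p there: b:T, c:T, d:T, e:T. ✓
d: successors {b, e}; ◇p ∨ ◇¬p there: b:T, e:T. ✓
e: successors {a, c, e}; ◇p ∨ ◇¬p there: a:F, c:T, e:T. ✓
f: successors {e}; ◇p ∨ ◇¬p there: e:T. ✓

{b, c, d, e, f}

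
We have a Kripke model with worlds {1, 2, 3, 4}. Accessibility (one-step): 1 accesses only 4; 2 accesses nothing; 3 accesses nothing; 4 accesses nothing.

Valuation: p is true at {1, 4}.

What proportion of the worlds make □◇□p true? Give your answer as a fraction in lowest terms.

3/4

1: successors {4}; ◇□p there: 4:F. ✗
2: no successors, so □◇□p holds vacuously. ✓
3: no successors, so □◇□p holds vacuously. ✓
4: no successors, so □◇□p holds vacuously. ✓
That's 3 of 4 worlds, so 3/4.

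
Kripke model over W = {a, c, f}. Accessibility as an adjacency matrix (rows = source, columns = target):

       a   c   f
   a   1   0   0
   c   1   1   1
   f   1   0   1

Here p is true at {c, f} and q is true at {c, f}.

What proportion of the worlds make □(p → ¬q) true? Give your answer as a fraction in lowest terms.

1/3

a: successors {a}; p → ¬q there: a:T. ✓
c: successors {a, c, f}; p → ¬q there: a:T, c:F, f:F. ✗
f: successors {a, f}; p → ¬q there: a:T, f:F. ✗
That's 1 of 3 worlds, so 1/3.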